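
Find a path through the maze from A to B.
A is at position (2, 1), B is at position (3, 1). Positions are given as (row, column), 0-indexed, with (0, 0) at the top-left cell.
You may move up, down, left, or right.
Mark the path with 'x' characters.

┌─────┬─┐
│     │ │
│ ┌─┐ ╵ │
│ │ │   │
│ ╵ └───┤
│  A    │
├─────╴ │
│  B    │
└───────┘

Finding the shortest path from (2, 1) to (3, 1):
Path length: 5 steps
Directions: right → right → down → left → left

Solution:

┌─────┬─┐
│     │ │
│ ┌─┐ ╵ │
│ │ │   │
│ ╵ └───┤
│  A x x│
├─────╴ │
│  B x x│
└───────┘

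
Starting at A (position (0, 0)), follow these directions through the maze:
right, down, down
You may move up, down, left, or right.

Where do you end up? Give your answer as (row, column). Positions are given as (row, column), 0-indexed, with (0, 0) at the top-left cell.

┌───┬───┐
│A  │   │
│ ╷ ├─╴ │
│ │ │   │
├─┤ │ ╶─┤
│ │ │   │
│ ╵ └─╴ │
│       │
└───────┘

Following directions step by step:
Start: (0, 0)
  right: (0, 0) → (0, 1)
  down: (0, 1) → (1, 1)
  down: (1, 1) → (2, 1)
Final position: (2, 1)

Path taken:

┌───┬───┐
│A ↓│   │
│ ╷ ├─╴ │
│ │↓│   │
├─┤ │ ╶─┤
│ │B│   │
│ ╵ └─╴ │
│       │
└───────┘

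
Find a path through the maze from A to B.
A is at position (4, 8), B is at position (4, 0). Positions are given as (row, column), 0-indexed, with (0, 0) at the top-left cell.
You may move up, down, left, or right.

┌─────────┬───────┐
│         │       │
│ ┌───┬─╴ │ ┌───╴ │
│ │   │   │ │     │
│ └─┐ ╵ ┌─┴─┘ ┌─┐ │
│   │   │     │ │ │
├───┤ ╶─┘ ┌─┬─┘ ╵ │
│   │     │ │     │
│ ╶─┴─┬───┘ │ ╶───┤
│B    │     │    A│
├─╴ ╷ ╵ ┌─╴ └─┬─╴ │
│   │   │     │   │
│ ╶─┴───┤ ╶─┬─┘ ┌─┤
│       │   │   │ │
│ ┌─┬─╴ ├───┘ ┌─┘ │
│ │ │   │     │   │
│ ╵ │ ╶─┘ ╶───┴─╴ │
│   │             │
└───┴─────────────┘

Finding the shortest path from (4, 8) to (4, 0):
Path length: 20 steps
Directions: down → left → down → left → down → left → left → down → left → left → up → right → up → left → left → left → up → right → up → left

Solution:

┌─────────┬───────┐
│         │       │
│ ┌───┬─╴ │ ┌───╴ │
│ │   │   │ │     │
│ └─┐ ╵ ┌─┴─┘ ┌─┐ │
│   │   │     │ │ │
├───┤ ╶─┘ ┌─┬─┘ ╵ │
│   │     │ │     │
│ ╶─┴─┬───┘ │ ╶───┤
│B ↰  │     │    A│
├─╴ ╷ ╵ ┌─╴ └─┬─╴ │
│↱ ↑│   │     │↓ ↲│
│ ╶─┴───┤ ╶─┬─┘ ┌─┤
│↑ ← ← ↰│   │↓ ↲│ │
│ ┌─┬─╴ ├───┘ ┌─┘ │
│ │ │↱ ↑│↓ ← ↲│   │
│ ╵ │ ╶─┘ ╶───┴─╴ │
│   │↑ ← ↲        │
└───┴─────────────┘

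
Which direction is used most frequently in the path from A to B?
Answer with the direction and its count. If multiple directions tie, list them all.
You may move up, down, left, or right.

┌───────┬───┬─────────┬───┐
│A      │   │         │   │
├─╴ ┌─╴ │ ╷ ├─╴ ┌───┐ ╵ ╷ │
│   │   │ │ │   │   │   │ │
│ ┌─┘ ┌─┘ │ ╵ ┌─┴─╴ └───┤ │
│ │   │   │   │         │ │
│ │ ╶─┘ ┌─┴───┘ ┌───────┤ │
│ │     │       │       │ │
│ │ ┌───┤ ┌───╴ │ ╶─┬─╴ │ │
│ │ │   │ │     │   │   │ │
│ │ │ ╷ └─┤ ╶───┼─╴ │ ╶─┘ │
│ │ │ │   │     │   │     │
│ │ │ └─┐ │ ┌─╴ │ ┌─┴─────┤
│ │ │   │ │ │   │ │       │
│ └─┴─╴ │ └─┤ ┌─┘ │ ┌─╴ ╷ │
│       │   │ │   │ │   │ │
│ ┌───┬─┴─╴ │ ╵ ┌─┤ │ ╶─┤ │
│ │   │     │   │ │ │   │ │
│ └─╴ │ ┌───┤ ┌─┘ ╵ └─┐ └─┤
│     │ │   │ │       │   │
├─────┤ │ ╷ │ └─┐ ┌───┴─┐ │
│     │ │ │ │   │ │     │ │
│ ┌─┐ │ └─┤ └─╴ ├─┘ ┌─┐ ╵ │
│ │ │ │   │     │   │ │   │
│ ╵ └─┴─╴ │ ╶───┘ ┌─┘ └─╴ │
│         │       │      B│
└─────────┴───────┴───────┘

Directions: right, right, right, down, left, down, left, down, right, right, up, right, up, up, right, down, down, right, up, right, up, right, right, right, down, right, up, right, down, down, down, down, down, left, left, up, right, up, left, left, left, down, right, down, left, down, down, left, down, left, down, down, right, down, left, left, down, right, right, right, up, right, up, right, right, down, right, down
Counts: {'right': 24, 'down': 22, 'left': 12, 'up': 10}
Most common: right (24 times)

Solution:

┌───────┬───┬─────────┬───┐
│A → → ↓│↱ ↓│  ↱ → → ↓│↱ ↓│
├─╴ ┌─╴ │ ╷ ├─╴ ┌───┐ ╵ ╷ │
│   │↓ ↲│↑│↓│↱ ↑│   │↳ ↑│↓│
│ ┌─┘ ┌─┘ │ ╵ ┌─┴─╴ └───┤ │
│ │↓ ↲│↱ ↑│↳ ↑│         │↓│
│ │ ╶─┘ ┌─┴───┘ ┌───────┤ │
│ │↳ → ↑│       │↓ ← ← ↰│↓│
│ │ ┌───┤ ┌───╴ │ ╶─┬─╴ │ │
│ │ │   │ │     │↳ ↓│↱ ↑│↓│
│ │ │ ╷ └─┤ ╶───┼─╴ │ ╶─┘ │
│ │ │ │   │     │↓ ↲│↑ ← ↲│
│ │ │ └─┐ │ ┌─╴ │ ┌─┴─────┤
│ │ │   │ │ │   │↓│       │
│ └─┴─╴ │ └─┤ ┌─┘ │ ┌─╴ ╷ │
│       │   │ │↓ ↲│ │   │ │
│ ┌───┬─┴─╴ │ ╵ ┌─┤ │ ╶─┤ │
│ │   │     │↓ ↲│ │ │   │ │
│ └─╴ │ ┌───┤ ┌─┘ ╵ └─┐ └─┤
│     │ │   │↓│       │   │
├─────┤ │ ╷ │ └─┐ ┌───┴─┐ │
│     │ │ │ │↳ ↓│ │↱ → ↓│ │
│ ┌─┐ │ └─┤ └─╴ ├─┘ ┌─┐ ╵ │
│ │ │ │   │↓ ← ↲│↱ ↑│ │↳ ↓│
│ ╵ └─┴─╴ │ ╶───┘ ┌─┘ └─╴ │
│         │↳ → → ↑│      B│
└─────────┴───────┴───────┘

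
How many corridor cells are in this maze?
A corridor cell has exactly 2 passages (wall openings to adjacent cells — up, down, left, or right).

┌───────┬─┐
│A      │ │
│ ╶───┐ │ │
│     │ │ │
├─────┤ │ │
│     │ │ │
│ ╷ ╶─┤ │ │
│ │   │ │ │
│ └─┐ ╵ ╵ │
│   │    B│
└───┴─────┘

Counting cells with exactly 2 passages:
Total corridor cells: 19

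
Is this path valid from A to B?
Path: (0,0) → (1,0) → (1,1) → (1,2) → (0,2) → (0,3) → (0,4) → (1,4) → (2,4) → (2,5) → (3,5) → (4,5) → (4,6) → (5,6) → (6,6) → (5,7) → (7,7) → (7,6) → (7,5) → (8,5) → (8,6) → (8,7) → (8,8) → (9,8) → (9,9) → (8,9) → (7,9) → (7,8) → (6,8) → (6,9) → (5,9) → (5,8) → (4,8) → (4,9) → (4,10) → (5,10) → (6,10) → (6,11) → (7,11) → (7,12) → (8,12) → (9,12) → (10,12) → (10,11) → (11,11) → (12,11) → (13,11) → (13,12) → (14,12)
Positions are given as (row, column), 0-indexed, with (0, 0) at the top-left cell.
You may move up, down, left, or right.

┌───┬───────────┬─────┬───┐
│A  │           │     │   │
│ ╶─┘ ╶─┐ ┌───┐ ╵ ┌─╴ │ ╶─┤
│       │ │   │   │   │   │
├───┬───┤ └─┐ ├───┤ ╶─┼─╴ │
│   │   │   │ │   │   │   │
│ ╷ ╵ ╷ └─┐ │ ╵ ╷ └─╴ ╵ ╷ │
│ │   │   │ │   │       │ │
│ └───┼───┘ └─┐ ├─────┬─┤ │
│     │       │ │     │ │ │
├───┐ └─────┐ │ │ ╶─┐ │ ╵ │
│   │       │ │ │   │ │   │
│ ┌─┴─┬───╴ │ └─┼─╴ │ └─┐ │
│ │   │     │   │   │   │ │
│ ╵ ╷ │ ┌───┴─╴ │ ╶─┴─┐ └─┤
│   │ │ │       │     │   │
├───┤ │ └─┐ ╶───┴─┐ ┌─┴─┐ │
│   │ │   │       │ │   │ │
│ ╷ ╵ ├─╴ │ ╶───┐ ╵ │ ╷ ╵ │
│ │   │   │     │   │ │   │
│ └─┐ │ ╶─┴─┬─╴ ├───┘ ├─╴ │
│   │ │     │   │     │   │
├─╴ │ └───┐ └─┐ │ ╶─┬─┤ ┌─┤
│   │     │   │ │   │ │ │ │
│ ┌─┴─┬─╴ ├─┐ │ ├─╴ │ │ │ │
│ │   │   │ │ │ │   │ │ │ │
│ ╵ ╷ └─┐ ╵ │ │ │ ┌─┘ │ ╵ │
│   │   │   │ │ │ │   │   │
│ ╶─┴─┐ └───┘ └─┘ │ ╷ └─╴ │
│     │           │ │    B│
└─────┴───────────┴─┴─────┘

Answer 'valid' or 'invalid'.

Checking path validity:
Result: Invalid move at step 15: cannot move from (6, 6) to (5, 7).

invalid

Correct solution:

┌───┬───────────┬─────┬───┐
│A  │↱ → ↓      │     │   │
│ ╶─┘ ╶─┐ ┌───┐ ╵ ┌─╴ │ ╶─┤
│↳ → ↑  │↓│   │   │   │   │
├───┬───┤ └─┐ ├───┤ ╶─┼─╴ │
│   │   │↳ ↓│ │   │   │   │
│ ╷ ╵ ╷ └─┐ │ ╵ ╷ └─╴ ╵ ╷ │
│ │   │   │↓│   │       │ │
│ └───┼───┘ └─┐ ├─────┬─┤ │
│     │    ↳ ↓│ │↱ → ↓│ │ │
├───┐ └─────┐ │ │ ╶─┐ │ ╵ │
│   │       │↓│ │↑ ↰│↓│   │
│ ┌─┴─┬───╴ │ └─┼─╴ │ └─┐ │
│ │   │     │↳ ↓│↱ ↑│↳ ↓│ │
│ ╵ ╷ │ ┌───┴─╴ │ ╶─┴─┐ └─┤
│   │ │ │  ↓ ← ↲│↑ ↰  │↳ ↓│
├───┤ │ └─┐ ╶───┴─┐ ┌─┴─┐ │
│   │ │   │↳ → → ↓│↑│   │↓│
│ ╷ ╵ ├─╴ │ ╶───┐ ╵ │ ╷ ╵ │
│ │   │   │     │↳ ↑│ │  ↓│
│ └─┐ │ ╶─┴─┬─╴ ├───┘ ├─╴ │
│   │ │     │   │     │↓ ↲│
├─╴ │ └───┐ └─┐ │ ╶─┬─┤ ┌─┤
│   │     │   │ │   │ │↓│ │
│ ┌─┴─┬─╴ ├─┐ │ ├─╴ │ │ │ │
│ │   │   │ │ │ │   │ │↓│ │
│ ╵ ╷ └─┐ ╵ │ │ │ ┌─┘ │ ╵ │
│   │   │   │ │ │ │   │↳ ↓│
│ ╶─┴─┐ └───┘ └─┘ │ ╷ └─╴ │
│     │           │ │    B│
└─────┴───────────┴─┴─────┘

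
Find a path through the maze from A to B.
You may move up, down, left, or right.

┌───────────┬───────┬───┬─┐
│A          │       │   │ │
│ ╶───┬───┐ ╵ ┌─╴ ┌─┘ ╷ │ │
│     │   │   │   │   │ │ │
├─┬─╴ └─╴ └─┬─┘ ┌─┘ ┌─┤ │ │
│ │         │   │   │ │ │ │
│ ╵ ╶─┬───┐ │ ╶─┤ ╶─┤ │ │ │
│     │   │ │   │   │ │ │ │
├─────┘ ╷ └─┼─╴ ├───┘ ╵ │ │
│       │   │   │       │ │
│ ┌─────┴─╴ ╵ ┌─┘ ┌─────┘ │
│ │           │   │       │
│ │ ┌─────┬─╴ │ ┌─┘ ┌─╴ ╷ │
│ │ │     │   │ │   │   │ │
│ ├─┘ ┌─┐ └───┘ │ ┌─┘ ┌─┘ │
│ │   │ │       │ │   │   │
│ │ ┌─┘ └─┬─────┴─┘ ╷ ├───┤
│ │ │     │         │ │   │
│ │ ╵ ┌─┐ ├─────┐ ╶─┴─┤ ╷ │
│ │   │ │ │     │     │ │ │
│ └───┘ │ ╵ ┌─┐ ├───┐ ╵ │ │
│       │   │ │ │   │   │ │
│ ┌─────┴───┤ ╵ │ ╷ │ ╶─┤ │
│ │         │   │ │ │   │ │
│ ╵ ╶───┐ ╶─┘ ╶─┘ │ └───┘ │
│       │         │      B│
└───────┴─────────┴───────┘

Finding the shortest path through the maze:
Path length: 54 steps
Directions: right → right → right → right → right → down → right → up → right → right → down → left → down → left → down → right → down → left → down → left → up → left → up → left → down → left → left → left → down → down → down → down → down → down → down → down → right → up → right → right → right → down → right → right → right → right → up → up → right → down → down → right → right → right

Solution:

┌───────────┬───────┬───┬─┐
│A → → → → ↓│↱ → ↓  │   │ │
│ ╶───┬───┐ ╵ ┌─╴ ┌─┘ ╷ │ │
│     │   │↳ ↑│↓ ↲│   │ │ │
├─┬─╴ └─╴ └─┬─┘ ┌─┘ ┌─┤ │ │
│ │         │↓ ↲│   │ │ │ │
│ ╵ ╶─┬───┐ │ ╶─┤ ╶─┤ │ │ │
│     │↓ ↰│ │↳ ↓│   │ │ │ │
├─────┘ ╷ └─┼─╴ ├───┘ ╵ │ │
│↓ ← ← ↲│↑ ↰│↓ ↲│       │ │
│ ┌─────┴─╴ ╵ ┌─┘ ┌─────┘ │
│↓│        ↑ ↲│   │       │
│ │ ┌─────┬─╴ │ ┌─┘ ┌─╴ ╷ │
│↓│ │     │   │ │   │   │ │
│ ├─┘ ┌─┐ └───┘ │ ┌─┘ ┌─┘ │
│↓│   │ │       │ │   │   │
│ │ ┌─┘ └─┬─────┴─┘ ╷ ├───┤
│↓│ │     │         │ │   │
│ │ ╵ ┌─┐ ├─────┐ ╶─┴─┤ ╷ │
│↓│   │ │ │     │     │ │ │
│ └───┘ │ ╵ ┌─┐ ├───┐ ╵ │ │
│↓      │   │ │ │↱ ↓│   │ │
│ ┌─────┴───┤ ╵ │ ╷ │ ╶─┤ │
│↓│↱ → → ↓  │   │↑│↓│   │ │
│ ╵ ╶───┐ ╶─┘ ╶─┘ │ └───┘ │
│↳ ↑    │↳ → → → ↑│↳ → → B│
└───────┴─────────┴───────┘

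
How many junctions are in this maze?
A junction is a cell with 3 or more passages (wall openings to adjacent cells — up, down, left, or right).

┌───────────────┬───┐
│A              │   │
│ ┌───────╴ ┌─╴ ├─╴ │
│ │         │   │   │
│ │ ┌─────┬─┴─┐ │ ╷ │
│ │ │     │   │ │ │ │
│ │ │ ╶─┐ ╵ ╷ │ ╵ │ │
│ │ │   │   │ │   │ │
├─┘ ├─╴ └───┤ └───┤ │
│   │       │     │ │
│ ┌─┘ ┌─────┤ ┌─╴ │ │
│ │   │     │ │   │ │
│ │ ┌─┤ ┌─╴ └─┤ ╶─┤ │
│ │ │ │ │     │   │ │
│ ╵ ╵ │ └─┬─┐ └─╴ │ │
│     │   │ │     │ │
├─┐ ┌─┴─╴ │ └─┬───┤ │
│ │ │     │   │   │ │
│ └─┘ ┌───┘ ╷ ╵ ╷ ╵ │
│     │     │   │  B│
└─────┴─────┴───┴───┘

Checking each cell for number of passages:

Junctions found (3+ passages):
  (0, 5): 3 passages
  (1, 7): 3 passages
  (1, 9): 3 passages
  (4, 3): 3 passages
  (4, 6): 3 passages
  (6, 5): 3 passages
  (7, 1): 4 passages
  (8, 5): 3 passages
Total junctions: 8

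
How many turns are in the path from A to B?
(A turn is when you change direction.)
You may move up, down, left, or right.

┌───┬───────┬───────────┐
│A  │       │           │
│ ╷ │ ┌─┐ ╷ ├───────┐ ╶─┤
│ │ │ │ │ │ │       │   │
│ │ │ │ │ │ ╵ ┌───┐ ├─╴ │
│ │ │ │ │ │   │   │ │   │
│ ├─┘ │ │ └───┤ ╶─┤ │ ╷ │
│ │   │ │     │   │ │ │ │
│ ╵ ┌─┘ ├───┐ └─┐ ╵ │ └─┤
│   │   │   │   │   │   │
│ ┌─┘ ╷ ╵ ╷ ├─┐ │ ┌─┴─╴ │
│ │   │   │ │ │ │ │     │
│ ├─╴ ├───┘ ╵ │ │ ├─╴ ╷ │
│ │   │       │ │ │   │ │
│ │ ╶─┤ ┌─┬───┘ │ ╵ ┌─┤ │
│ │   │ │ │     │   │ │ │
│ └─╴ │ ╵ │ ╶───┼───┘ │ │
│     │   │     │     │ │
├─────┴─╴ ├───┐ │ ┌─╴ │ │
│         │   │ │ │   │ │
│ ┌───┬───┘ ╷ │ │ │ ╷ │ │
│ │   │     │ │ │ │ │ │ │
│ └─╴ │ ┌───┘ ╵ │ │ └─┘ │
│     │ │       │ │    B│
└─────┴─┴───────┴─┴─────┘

Directions: down, down, down, down, right, up, right, up, up, up, right, right, right, down, down, right, up, right, right, right, down, down, down, left, down, down, down, right, up, right, up, right, down, down, down, down, down, down
Number of turns: 18

Solution:

┌───┬───────┬───────────┐
│A  │↱ → → ↓│           │
│ ╷ │ ┌─┐ ╷ ├───────┐ ╶─┤
│↓│ │↑│ │ │↓│↱ → → ↓│   │
│ │ │ │ │ │ ╵ ┌───┐ ├─╴ │
│↓│ │↑│ │ │↳ ↑│   │↓│   │
│ ├─┘ │ │ └───┤ ╶─┤ │ ╷ │
│↓│↱ ↑│ │     │   │↓│ │ │
│ ╵ ┌─┘ ├───┐ └─┐ ╵ │ └─┤
│↳ ↑│   │   │   │↓ ↲│   │
│ ┌─┘ ╷ ╵ ╷ ├─┐ │ ┌─┴─╴ │
│ │   │   │ │ │ │↓│  ↱ ↓│
│ ├─╴ ├───┘ ╵ │ │ ├─╴ ╷ │
│ │   │       │ │↓│↱ ↑│↓│
│ │ ╶─┤ ┌─┬───┘ │ ╵ ┌─┤ │
│ │   │ │ │     │↳ ↑│ │↓│
│ └─╴ │ ╵ │ ╶───┼───┘ │ │
│     │   │     │     │↓│
├─────┴─╴ ├───┐ │ ┌─╴ │ │
│         │   │ │ │   │↓│
│ ┌───┬───┘ ╷ │ │ │ ╷ │ │
│ │   │     │ │ │ │ │ │↓│
│ └─╴ │ ┌───┘ ╵ │ │ └─┘ │
│     │ │       │ │    B│
└─────┴─┴───────┴─┴─────┘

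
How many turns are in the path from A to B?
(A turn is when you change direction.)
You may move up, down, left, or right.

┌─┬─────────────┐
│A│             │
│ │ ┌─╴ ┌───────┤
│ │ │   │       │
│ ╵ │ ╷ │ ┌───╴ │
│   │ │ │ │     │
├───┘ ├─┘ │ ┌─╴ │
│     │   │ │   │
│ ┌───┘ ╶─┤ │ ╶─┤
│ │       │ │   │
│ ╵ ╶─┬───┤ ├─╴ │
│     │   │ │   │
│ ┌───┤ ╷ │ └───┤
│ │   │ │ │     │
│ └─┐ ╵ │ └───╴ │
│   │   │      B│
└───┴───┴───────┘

Directions: down, down, right, up, up, right, right, down, left, down, down, left, left, down, down, right, up, right, right, up, right, up, up, right, right, right, down, left, left, down, down, down, down, right, right, down
Number of turns: 20

Solution:

┌─┬─────────────┐
│A│↱ → ↓        │
│ │ ┌─╴ ┌───────┤
│↓│↑│↓ ↲│↱ → → ↓│
│ ╵ │ ╷ │ ┌───╴ │
│↳ ↑│↓│ │↑│↓ ← ↲│
├───┘ ├─┘ │ ┌─╴ │
│↓ ← ↲│↱ ↑│↓│   │
│ ┌───┘ ╶─┤ │ ╶─┤
│↓│↱ → ↑  │↓│   │
│ ╵ ╶─┬───┤ ├─╴ │
│↳ ↑  │   │↓│   │
│ ┌───┤ ╷ │ └───┤
│ │   │ │ │↳ → ↓│
│ └─┐ ╵ │ └───╴ │
│   │   │      B│
└───┴───┴───────┘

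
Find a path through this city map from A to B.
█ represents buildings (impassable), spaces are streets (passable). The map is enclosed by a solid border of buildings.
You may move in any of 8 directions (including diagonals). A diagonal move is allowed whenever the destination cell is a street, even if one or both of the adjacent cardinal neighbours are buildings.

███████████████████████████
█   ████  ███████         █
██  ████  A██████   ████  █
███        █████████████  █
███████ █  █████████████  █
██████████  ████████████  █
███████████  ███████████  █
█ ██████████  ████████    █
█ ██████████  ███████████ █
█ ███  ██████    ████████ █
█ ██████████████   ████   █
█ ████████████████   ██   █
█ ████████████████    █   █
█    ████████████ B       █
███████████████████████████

Finding the shortest path from A to B:
Movement: 8-directional
Path length: 13 steps
Directions: down → down → down → down-right → down-right → down-right → down-right → right → right → down-right → down-right → down → down

Solution:

███████████████████████████
█   ████  ███████         █
██  ████  A██████   ████  █
███       ↓█████████████  █
███████ █ ↓█████████████  █
██████████↘ ████████████  █
███████████↘ ███████████  █
█ ██████████↘ ████████    █
█ ██████████ ↘███████████ █
█ ███  ██████ →→↘████████ █
█ ██████████████ ↘ ████   █
█ ████████████████↓  ██   █
█ ████████████████↓   █   █
█    ████████████ B       █
███████████████████████████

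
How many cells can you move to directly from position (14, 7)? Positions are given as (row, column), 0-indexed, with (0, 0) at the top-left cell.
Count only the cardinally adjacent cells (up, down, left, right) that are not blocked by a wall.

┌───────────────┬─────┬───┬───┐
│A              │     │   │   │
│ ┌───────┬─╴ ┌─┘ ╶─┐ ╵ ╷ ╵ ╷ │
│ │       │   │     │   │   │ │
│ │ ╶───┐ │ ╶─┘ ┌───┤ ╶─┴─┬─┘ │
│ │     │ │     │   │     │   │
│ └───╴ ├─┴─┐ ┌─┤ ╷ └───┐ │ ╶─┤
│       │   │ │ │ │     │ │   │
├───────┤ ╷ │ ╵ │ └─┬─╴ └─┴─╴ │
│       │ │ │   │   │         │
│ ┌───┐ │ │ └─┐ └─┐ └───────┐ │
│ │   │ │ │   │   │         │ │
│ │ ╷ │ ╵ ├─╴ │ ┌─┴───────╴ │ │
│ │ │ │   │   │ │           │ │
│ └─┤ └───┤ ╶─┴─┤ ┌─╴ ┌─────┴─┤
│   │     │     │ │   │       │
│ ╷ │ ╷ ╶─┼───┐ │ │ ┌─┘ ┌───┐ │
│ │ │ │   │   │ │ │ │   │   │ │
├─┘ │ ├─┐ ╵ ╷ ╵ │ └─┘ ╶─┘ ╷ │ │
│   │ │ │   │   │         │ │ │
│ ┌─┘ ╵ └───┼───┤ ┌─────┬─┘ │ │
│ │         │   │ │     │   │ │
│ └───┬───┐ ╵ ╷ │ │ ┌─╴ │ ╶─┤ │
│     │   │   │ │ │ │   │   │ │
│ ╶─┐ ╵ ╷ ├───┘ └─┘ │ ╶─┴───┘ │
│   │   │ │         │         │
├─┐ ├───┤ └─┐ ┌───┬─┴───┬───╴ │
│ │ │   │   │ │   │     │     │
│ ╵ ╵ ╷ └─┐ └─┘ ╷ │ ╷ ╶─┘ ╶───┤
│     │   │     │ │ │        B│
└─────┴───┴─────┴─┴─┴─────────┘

Checking passable neighbors of (14, 7):
Neighbors: (13, 7), (14, 6)
Count: 2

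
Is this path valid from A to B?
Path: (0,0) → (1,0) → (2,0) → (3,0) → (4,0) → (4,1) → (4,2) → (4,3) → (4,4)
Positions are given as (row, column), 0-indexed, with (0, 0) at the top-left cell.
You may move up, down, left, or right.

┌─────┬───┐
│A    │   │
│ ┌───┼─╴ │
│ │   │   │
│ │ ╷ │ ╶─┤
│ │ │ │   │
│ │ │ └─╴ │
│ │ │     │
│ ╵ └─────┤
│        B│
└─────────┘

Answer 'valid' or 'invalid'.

Checking path validity:
Result: All consecutive moves are passable.

valid

Correct solution:

┌─────┬───┐
│A    │   │
│ ┌───┼─╴ │
│↓│   │   │
│ │ ╷ │ ╶─┤
│↓│ │ │   │
│ │ │ └─╴ │
│↓│ │     │
│ ╵ └─────┤
│↳ → → → B│
└─────────┘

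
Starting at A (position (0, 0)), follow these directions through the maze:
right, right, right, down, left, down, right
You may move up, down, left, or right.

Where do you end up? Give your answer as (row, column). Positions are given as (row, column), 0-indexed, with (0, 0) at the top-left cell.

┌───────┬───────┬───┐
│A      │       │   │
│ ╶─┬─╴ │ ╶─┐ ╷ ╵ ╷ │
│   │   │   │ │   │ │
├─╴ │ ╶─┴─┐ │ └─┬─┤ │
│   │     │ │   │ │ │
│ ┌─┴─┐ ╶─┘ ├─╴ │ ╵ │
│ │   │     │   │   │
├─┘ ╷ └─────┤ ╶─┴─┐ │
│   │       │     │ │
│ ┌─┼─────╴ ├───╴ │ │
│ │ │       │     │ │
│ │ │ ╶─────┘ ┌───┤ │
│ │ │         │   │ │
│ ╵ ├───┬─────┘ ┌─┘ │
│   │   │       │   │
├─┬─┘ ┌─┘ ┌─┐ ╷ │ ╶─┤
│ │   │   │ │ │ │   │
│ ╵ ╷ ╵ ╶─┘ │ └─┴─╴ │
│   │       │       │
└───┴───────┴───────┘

Following directions step by step:
Start: (0, 0)
  right: (0, 0) → (0, 1)
  right: (0, 1) → (0, 2)
  right: (0, 2) → (0, 3)
  down: (0, 3) → (1, 3)
  left: (1, 3) → (1, 2)
  down: (1, 2) → (2, 2)
  right: (2, 2) → (2, 3)
Final position: (2, 3)

Path taken:

┌───────┬───────┬───┐
│A → → ↓│       │   │
│ ╶─┬─╴ │ ╶─┐ ╷ ╵ ╷ │
│   │↓ ↲│   │ │   │ │
├─╴ │ ╶─┴─┐ │ └─┬─┤ │
│   │↳ B  │ │   │ │ │
│ ┌─┴─┐ ╶─┘ ├─╴ │ ╵ │
│ │   │     │   │   │
├─┘ ╷ └─────┤ ╶─┴─┐ │
│   │       │     │ │
│ ┌─┼─────╴ ├───╴ │ │
│ │ │       │     │ │
│ │ │ ╶─────┘ ┌───┤ │
│ │ │         │   │ │
│ ╵ ├───┬─────┘ ┌─┘ │
│   │   │       │   │
├─┬─┘ ┌─┘ ┌─┐ ╷ │ ╶─┤
│ │   │   │ │ │ │   │
│ ╵ ╷ ╵ ╶─┘ │ └─┴─╴ │
│   │       │       │
└───┴───────┴───────┘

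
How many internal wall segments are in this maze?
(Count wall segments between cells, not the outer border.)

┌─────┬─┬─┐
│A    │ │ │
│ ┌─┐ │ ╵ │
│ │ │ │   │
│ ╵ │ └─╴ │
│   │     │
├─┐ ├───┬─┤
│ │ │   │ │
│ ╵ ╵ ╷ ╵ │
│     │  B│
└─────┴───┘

Counting internal wall segments:
Total internal walls: 16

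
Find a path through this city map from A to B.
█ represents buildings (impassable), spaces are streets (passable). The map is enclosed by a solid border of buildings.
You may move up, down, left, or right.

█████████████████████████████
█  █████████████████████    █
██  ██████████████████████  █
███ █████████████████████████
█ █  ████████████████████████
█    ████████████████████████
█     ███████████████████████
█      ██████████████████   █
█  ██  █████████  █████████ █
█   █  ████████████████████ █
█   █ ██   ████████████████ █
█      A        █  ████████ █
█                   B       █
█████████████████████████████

Finding the shortest path from A to B:
Movement: cardinal only
Path length: 14 steps
Directions: down → right → right → right → right → right → right → right → right → right → right → right → right → right

Solution:

█████████████████████████████
█  █████████████████████    █
██  ██████████████████████  █
███ █████████████████████████
█ █  ████████████████████████
█    ████████████████████████
█     ███████████████████████
█      ██████████████████   █
█  ██  █████████  █████████ █
█   █  ████████████████████ █
█   █ ██   ████████████████ █
█      A        █  ████████ █
█      ↳→→→→→→→→→→→→B       █
█████████████████████████████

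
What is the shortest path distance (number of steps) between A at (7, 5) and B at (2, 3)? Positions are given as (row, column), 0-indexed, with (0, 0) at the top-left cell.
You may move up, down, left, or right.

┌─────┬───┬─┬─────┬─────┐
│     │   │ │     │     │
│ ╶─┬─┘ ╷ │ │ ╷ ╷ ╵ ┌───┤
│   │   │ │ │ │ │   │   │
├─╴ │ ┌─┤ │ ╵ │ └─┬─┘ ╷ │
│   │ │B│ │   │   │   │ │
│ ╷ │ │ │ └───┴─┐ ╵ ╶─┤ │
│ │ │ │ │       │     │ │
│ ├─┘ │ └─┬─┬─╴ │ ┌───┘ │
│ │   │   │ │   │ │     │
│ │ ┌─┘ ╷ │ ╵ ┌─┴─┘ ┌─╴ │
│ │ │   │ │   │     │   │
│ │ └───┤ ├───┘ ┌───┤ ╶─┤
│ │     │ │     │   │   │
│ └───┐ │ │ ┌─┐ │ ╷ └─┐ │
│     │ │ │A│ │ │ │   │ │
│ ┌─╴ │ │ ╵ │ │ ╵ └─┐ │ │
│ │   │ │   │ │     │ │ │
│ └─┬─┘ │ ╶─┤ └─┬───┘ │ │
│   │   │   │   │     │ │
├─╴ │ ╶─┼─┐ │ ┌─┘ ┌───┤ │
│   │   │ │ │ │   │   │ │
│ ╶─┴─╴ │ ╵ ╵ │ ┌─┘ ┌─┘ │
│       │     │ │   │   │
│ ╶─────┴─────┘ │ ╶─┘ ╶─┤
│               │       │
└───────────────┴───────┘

Finding path from (7, 5) to (2, 3):
Path: (7,5) → (8,5) → (8,4) → (7,4) → (6,4) → (5,4) → (4,4) → (4,3) → (3,3) → (2,3)
Distance: 9 steps

Solution:

┌─────┬───┬─┬─────┬─────┐
│     │   │ │     │     │
│ ╶─┬─┘ ╷ │ │ ╷ ╷ ╵ ┌───┤
│   │   │ │ │ │ │   │   │
├─╴ │ ┌─┤ │ ╵ │ └─┬─┘ ╷ │
│   │ │B│ │   │   │   │ │
│ ╷ │ │ │ └───┴─┐ ╵ ╶─┤ │
│ │ │ │↑│       │     │ │
│ ├─┘ │ └─┬─┬─╴ │ ┌───┘ │
│ │   │↑ ↰│ │   │ │     │
│ │ ┌─┘ ╷ │ ╵ ┌─┴─┘ ┌─╴ │
│ │ │   │↑│   │     │   │
│ │ └───┤ ├───┘ ┌───┤ ╶─┤
│ │     │↑│     │   │   │
│ └───┐ │ │ ┌─┐ │ ╷ └─┐ │
│     │ │↑│A│ │ │ │   │ │
│ ┌─╴ │ │ ╵ │ │ ╵ └─┐ │ │
│ │   │ │↑ ↲│ │     │ │ │
│ └─┬─┘ │ ╶─┤ └─┬───┘ │ │
│   │   │   │   │     │ │
├─╴ │ ╶─┼─┐ │ ┌─┘ ┌───┤ │
│   │   │ │ │ │   │   │ │
│ ╶─┴─╴ │ ╵ ╵ │ ┌─┘ ┌─┘ │
│       │     │ │   │   │
│ ╶─────┴─────┘ │ ╶─┘ ╶─┤
│               │       │
└───────────────┴───────┘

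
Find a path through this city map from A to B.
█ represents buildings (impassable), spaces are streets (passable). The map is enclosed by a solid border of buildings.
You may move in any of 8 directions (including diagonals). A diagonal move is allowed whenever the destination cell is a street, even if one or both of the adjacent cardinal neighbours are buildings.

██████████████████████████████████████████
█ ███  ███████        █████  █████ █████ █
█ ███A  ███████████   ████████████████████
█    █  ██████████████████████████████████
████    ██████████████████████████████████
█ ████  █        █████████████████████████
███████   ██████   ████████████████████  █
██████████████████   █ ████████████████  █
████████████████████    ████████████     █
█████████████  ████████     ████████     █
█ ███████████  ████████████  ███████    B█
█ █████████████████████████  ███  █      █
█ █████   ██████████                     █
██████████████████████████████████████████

Finding the shortest path from A to B:
Movement: 8-directional
Path length: 36 steps
Directions: down-right → down → down-right → down-right → right → up-right → right → right → right → right → right → right → down-right → right → down-right → right → down-right → right → right → down-right → right → right → down-right → down-right → down-right → right → right → right → right → right → right → right → right → right → up-right → up-right

Solution:

██████████████████████████████████████████
█ ███  ███████        █████  █████ █████ █
█ ███A  ███████████   ████████████████████
█    █↓ ██████████████████████████████████
████  ↘ ██████████████████████████████████
█ ████ ↘█ →→→→→→↘█████████████████████████
███████ →↗██████ →↘████████████████████  █
██████████████████ →↘█ ████████████████  █
████████████████████ →→↘████████████     █
█████████████  ████████ →→↘ ████████     █
█ ███████████  ████████████↘ ███████    B█
█ █████████████████████████ ↘███  █    ↗ █
█ █████   ██████████         →→→→→→→→→↗  █
██████████████████████████████████████████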